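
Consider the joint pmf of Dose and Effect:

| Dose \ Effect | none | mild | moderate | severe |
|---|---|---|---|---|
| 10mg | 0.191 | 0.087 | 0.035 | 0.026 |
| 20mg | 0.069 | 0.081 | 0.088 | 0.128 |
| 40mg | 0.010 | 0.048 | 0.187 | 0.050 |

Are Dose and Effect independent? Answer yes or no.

no

P(Dose=10mg) = 0.339 and P(Effect=none) = 0.270, so their product is 0.09153, but P(Dose=10mg, Effect=none) = 0.191. Since these differ, Dose and Effect are not independent.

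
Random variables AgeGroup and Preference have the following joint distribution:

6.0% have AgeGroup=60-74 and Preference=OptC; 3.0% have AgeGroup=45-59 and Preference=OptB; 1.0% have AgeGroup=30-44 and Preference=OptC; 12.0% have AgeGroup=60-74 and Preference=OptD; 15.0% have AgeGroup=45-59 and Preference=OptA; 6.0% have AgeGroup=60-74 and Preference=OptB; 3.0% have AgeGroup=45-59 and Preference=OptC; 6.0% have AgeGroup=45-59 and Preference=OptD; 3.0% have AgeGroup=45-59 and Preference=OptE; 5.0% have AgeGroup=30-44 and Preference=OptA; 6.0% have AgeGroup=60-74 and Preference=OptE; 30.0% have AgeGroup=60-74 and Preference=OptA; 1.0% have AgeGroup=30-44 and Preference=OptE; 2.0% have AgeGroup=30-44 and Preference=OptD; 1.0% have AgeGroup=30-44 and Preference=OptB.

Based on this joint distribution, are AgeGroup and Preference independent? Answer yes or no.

yes

Every cell satisfies P(AgeGroup,Preference) = P(AgeGroup)·P(Preference). For instance P(AgeGroup=30-44) = 0.100, P(Preference=OptD) = 0.200, and 0.100×0.200 = 0.020 matches the joint entry. So AgeGroup and Preference are independent.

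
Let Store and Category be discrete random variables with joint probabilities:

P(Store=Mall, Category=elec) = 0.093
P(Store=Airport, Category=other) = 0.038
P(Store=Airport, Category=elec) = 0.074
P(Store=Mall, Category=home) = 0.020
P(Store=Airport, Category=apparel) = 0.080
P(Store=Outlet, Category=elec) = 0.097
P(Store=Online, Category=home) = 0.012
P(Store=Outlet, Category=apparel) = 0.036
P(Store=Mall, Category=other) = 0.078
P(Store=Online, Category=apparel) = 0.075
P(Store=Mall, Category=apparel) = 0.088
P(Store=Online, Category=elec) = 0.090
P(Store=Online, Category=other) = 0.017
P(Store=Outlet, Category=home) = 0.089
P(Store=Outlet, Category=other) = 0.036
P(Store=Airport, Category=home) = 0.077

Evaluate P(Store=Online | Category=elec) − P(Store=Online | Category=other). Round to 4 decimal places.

P(Category=elec) = 0.093 + 0.074 + 0.097 + 0.090 = 0.354; P(Store=Online | Category=elec) = 0.090/0.354 = 0.25424.
P(Category=other) = 0.078 + 0.038 + 0.036 + 0.017 = 0.169; P(Store=Online | Category=other) = 0.017/0.169 = 0.10059.
Difference = 0.1536.

0.1536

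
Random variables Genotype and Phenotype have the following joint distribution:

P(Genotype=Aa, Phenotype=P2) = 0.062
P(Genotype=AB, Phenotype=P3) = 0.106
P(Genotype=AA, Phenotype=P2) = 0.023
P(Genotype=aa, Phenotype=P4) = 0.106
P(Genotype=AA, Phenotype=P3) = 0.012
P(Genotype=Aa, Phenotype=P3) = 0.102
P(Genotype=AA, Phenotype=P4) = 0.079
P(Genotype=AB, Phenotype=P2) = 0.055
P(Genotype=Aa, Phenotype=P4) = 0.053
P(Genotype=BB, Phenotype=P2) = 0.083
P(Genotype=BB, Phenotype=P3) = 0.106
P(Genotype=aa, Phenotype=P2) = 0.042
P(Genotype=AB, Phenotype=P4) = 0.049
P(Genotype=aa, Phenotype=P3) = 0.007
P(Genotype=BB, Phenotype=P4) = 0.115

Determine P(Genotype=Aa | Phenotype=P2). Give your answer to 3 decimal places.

0.234

P(Phenotype=P2) = 0.023 + 0.062 + 0.042 + 0.055 + 0.083 = 0.265.
P(Genotype=Aa | Phenotype=P2) = 0.062/0.265 = 0.234.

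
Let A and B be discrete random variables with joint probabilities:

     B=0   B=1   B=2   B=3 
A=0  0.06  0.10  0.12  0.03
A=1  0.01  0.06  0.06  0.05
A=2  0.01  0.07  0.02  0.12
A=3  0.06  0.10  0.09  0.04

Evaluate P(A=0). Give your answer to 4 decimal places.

0.3100

P(A=0) = 0.06 + 0.10 + 0.12 + 0.03 = 0.31.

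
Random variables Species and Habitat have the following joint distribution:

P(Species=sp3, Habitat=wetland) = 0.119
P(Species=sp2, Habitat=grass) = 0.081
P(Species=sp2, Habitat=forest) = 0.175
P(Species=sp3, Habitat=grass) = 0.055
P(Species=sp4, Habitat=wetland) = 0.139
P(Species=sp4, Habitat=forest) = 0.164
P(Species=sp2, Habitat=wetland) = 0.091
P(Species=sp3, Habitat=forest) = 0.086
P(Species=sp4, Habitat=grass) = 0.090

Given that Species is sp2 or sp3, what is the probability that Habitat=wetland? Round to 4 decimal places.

0.3460

P(Species=sp2) = 0.175 + 0.081 + 0.091 = 0.347.
P(Species=sp3) = 0.086 + 0.055 + 0.119 = 0.260.
P(Species ∈ {sp2, sp3}) = 0.347 + 0.260 = 0.607; P(Habitat=wetland, Species ∈ {sp2, sp3}) = 0.091 + 0.119 = 0.210.
P(Habitat=wetland | Species ∈ {sp2, sp3}) = 0.210/0.607 = 0.3460.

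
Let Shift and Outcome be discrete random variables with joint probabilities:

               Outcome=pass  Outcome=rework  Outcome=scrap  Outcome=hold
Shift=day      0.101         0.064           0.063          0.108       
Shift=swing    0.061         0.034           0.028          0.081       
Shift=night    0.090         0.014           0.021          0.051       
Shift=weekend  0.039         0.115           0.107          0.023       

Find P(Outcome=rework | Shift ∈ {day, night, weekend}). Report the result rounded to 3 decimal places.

P(Shift=day) = 0.101 + 0.064 + 0.063 + 0.108 = 0.336.
P(Shift=night) = 0.090 + 0.014 + 0.021 + 0.051 = 0.176.
P(Shift=weekend) = 0.039 + 0.115 + 0.107 + 0.023 = 0.284.
P(Shift ∈ {day, night, weekend}) = 0.336 + 0.176 + 0.284 = 0.796; P(Outcome=rework, Shift ∈ {day, night, weekend}) = 0.064 + 0.014 + 0.115 = 0.193.
P(Outcome=rework | Shift ∈ {day, night, weekend}) = 0.193/0.796 = 0.242.

0.242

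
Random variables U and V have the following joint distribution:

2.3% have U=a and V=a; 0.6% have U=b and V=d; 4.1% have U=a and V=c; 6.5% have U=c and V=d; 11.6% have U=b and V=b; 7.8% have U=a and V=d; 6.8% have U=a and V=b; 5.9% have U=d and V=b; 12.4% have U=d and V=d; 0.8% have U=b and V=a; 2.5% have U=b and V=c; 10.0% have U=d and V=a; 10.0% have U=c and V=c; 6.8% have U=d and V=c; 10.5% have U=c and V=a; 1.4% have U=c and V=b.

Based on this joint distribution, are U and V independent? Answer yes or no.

no

P(U=b) = 0.155 and P(V=b) = 0.257, so their product is 0.03984, but P(U=b, V=b) = 0.116. Since these differ, U and V are not independent.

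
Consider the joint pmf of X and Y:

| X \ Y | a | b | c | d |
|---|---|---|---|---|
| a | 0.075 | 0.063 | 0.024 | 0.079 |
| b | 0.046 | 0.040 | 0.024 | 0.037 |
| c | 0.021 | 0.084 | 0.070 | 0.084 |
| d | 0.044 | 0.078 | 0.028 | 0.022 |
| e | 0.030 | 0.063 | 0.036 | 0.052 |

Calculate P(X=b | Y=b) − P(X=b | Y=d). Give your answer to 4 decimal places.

-0.0131

P(Y=b) = 0.063 + 0.040 + 0.084 + 0.078 + 0.063 = 0.328; P(X=b | Y=b) = 0.040/0.328 = 0.12195.
P(Y=d) = 0.079 + 0.037 + 0.084 + 0.022 + 0.052 = 0.274; P(X=b | Y=d) = 0.037/0.274 = 0.13504.
Difference = -0.0131.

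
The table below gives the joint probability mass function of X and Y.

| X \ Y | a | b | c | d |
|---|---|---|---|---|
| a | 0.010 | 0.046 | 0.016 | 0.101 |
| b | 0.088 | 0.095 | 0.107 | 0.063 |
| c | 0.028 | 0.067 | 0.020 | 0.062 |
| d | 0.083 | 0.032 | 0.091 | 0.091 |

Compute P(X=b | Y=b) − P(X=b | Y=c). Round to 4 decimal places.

P(Y=b) = 0.046 + 0.095 + 0.067 + 0.032 = 0.240; P(X=b | Y=b) = 0.095/0.240 = 0.39583.
P(Y=c) = 0.016 + 0.107 + 0.020 + 0.091 = 0.234; P(X=b | Y=c) = 0.107/0.234 = 0.45726.
Difference = -0.0614.

-0.0614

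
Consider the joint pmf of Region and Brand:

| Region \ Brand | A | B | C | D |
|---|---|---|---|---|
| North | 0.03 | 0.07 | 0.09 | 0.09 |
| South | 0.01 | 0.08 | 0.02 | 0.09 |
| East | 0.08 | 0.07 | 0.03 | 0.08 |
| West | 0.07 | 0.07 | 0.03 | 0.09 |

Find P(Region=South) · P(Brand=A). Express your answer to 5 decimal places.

P(Region=South) = 0.01 + 0.08 + 0.02 + 0.09 = 0.20.
P(Brand=A) = 0.03 + 0.01 + 0.08 + 0.07 = 0.19.
Product: 0.20 × 0.19 = 0.03800.

0.03800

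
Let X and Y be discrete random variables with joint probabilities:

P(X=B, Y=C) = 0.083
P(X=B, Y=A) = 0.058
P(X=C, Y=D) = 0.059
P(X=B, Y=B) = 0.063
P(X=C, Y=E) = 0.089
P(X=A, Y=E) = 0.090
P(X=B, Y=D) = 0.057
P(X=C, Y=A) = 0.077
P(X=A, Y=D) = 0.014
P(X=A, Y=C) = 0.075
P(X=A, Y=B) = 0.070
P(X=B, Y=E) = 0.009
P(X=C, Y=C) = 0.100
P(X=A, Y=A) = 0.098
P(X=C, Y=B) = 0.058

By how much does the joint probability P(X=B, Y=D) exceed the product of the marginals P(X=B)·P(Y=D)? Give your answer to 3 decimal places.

0.022

P(X=B) = 0.058 + 0.063 + 0.083 + 0.057 + 0.009 = 0.270.
P(Y=D) = 0.014 + 0.057 + 0.059 = 0.130.
P(X=B, Y=D) − P(X=B)P(Y=D) = 0.057 − 0.270×0.130 = 0.022.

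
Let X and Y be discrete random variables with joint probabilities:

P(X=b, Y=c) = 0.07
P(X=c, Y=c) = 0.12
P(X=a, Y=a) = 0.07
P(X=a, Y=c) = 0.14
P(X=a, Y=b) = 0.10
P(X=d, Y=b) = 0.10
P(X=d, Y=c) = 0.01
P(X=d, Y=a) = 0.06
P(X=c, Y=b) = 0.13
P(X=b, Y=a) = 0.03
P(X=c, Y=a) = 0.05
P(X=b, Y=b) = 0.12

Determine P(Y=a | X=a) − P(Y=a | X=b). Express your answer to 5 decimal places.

P(X=a) = 0.07 + 0.10 + 0.14 = 0.31; P(Y=a | X=a) = 0.07/0.31 = 0.225806.
P(X=b) = 0.03 + 0.12 + 0.07 = 0.22; P(Y=a | X=b) = 0.03/0.22 = 0.136364.
Difference = 0.08944.

0.08944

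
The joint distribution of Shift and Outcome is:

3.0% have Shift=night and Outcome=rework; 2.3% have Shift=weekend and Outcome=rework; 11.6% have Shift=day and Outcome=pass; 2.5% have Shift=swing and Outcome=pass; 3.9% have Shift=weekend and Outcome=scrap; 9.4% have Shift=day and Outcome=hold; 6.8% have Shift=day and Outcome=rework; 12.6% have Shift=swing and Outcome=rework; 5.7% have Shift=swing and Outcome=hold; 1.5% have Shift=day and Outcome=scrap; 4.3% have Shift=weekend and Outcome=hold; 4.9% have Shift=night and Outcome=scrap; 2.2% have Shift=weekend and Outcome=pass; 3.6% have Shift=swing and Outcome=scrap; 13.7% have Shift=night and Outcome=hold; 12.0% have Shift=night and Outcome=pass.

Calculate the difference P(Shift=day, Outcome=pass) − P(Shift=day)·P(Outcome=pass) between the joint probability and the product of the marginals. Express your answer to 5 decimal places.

0.03308

P(Shift=day) = 0.116 + 0.068 + 0.015 + 0.094 = 0.293.
P(Outcome=pass) = 0.116 + 0.025 + 0.120 + 0.022 = 0.283.
P(Shift=day, Outcome=pass) − P(Shift=day)P(Outcome=pass) = 0.116 − 0.293×0.283 = 0.03308.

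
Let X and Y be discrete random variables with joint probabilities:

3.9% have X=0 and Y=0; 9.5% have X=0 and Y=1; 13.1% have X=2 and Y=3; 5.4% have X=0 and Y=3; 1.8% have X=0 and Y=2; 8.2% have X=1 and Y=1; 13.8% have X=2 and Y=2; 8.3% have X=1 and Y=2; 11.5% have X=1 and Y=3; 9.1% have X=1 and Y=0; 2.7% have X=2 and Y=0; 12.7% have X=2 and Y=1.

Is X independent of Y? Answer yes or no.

no

P(X=2) = 0.423 and P(Y=0) = 0.157, so their product is 0.06641, but P(X=2, Y=0) = 0.027. Since these differ, X and Y are not independent.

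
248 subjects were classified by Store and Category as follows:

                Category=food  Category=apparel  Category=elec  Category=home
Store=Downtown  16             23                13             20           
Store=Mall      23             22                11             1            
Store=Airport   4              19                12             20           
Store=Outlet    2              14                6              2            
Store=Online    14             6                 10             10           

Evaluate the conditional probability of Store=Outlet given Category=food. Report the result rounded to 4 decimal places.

Total with Category=food: 16 + 23 + 4 + 2 + 14 = 59.
P(Store=Outlet | Category=food) = 2/59 = 0.0339.

0.0339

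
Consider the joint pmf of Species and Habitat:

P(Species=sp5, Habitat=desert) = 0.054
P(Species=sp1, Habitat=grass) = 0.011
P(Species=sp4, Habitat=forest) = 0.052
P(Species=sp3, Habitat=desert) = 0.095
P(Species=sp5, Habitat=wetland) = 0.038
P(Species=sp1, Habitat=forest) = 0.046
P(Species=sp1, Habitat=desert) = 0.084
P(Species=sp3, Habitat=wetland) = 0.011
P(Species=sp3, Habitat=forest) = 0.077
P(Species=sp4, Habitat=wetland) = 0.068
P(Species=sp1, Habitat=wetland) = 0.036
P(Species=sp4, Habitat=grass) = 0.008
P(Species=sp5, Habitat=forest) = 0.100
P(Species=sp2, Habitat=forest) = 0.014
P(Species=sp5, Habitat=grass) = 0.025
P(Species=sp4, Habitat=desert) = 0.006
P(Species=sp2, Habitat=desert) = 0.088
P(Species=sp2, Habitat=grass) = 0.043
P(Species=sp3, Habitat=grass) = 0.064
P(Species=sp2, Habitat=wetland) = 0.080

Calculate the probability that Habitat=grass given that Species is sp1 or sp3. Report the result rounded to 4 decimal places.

0.1769

P(Species=sp1) = 0.046 + 0.011 + 0.036 + 0.084 = 0.177.
P(Species=sp3) = 0.077 + 0.064 + 0.011 + 0.095 = 0.247.
P(Species ∈ {sp1, sp3}) = 0.177 + 0.247 = 0.424; P(Habitat=grass, Species ∈ {sp1, sp3}) = 0.011 + 0.064 = 0.075.
P(Habitat=grass | Species ∈ {sp1, sp3}) = 0.075/0.424 = 0.1769.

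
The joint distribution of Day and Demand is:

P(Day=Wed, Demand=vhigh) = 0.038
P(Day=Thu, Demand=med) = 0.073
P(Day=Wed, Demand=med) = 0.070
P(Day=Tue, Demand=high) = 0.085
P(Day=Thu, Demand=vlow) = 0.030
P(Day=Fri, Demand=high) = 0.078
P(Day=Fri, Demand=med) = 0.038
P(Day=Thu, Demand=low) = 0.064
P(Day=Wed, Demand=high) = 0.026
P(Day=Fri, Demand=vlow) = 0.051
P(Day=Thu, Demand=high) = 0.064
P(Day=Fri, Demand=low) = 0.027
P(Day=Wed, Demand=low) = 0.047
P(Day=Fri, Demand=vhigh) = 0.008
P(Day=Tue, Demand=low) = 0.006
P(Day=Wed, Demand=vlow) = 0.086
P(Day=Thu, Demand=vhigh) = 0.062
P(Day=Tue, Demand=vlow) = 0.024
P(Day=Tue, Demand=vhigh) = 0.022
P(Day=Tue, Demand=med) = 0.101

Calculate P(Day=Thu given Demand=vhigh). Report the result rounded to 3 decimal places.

0.477

P(Demand=vhigh) = 0.022 + 0.038 + 0.062 + 0.008 = 0.130.
P(Day=Thu | Demand=vhigh) = 0.062/0.130 = 0.477.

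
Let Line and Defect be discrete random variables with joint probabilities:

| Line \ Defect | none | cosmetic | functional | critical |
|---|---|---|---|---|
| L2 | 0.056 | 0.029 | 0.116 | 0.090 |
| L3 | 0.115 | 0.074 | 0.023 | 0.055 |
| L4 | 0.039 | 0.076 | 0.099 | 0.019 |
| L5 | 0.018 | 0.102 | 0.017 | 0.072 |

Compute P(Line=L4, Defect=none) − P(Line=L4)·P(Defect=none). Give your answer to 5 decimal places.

-0.01412

P(Line=L4) = 0.039 + 0.076 + 0.099 + 0.019 = 0.233.
P(Defect=none) = 0.056 + 0.115 + 0.039 + 0.018 = 0.228.
P(Line=L4, Defect=none) − P(Line=L4)P(Defect=none) = 0.039 − 0.233×0.228 = -0.01412.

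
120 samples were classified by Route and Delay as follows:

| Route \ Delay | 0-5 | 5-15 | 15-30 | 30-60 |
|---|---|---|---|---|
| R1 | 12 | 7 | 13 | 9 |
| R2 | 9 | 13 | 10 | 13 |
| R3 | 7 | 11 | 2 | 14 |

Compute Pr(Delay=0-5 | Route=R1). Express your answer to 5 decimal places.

0.29268

Total with Route=R1: 12 + 7 + 13 + 9 = 41.
P(Delay=0-5 | Route=R1) = 12/41 = 0.29268.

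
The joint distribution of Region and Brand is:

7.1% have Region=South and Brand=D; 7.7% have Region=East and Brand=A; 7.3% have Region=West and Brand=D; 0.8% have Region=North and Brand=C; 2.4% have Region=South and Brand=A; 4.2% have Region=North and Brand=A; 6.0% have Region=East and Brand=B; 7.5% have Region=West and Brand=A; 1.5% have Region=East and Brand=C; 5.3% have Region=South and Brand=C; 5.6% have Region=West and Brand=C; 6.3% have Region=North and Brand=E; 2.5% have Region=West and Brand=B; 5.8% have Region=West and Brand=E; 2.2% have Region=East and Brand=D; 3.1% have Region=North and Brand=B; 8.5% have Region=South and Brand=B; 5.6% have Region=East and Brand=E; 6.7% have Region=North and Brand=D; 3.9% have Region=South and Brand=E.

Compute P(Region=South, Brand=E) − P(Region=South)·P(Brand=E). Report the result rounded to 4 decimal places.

-0.0198

P(Region=South) = 0.024 + 0.085 + 0.053 + 0.071 + 0.039 = 0.272.
P(Brand=E) = 0.063 + 0.039 + 0.056 + 0.058 = 0.216.
P(Region=South, Brand=E) − P(Region=South)P(Brand=E) = 0.039 − 0.272×0.216 = -0.0198.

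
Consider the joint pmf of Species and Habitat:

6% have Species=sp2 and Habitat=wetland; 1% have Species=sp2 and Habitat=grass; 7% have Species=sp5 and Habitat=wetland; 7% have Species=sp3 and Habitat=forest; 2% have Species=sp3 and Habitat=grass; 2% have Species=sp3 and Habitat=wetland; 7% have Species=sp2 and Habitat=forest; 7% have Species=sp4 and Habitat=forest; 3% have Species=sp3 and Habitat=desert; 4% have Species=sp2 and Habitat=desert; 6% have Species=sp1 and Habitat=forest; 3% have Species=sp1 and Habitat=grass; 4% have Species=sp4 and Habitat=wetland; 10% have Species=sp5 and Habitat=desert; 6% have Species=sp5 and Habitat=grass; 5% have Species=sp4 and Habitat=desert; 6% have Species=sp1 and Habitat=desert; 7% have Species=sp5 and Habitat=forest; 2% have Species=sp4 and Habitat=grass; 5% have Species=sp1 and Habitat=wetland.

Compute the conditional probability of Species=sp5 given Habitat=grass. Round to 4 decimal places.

P(Habitat=grass) = 0.03 + 0.01 + 0.02 + 0.02 + 0.06 = 0.14.
P(Species=sp5 | Habitat=grass) = 0.06/0.14 = 0.4286.

0.4286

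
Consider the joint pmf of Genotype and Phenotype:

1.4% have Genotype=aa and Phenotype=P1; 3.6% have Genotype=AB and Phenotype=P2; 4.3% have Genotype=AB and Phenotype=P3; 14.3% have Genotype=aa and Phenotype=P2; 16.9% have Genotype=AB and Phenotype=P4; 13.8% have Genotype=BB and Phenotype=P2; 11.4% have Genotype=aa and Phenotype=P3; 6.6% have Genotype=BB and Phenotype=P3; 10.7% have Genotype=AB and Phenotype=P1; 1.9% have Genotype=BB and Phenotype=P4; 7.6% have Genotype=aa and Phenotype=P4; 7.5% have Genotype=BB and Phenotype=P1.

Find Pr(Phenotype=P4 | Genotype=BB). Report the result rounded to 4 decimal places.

P(Genotype=BB) = 0.075 + 0.138 + 0.066 + 0.019 = 0.298.
P(Phenotype=P4 | Genotype=BB) = 0.019/0.298 = 0.0638.

0.0638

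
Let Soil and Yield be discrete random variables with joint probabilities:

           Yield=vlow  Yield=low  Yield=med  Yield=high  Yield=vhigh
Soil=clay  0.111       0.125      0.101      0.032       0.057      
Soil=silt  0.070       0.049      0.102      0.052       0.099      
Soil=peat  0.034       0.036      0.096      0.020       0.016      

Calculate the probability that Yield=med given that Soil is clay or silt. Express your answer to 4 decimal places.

P(Soil=clay) = 0.111 + 0.125 + 0.101 + 0.032 + 0.057 = 0.426.
P(Soil=silt) = 0.070 + 0.049 + 0.102 + 0.052 + 0.099 = 0.372.
P(Soil ∈ {clay, silt}) = 0.426 + 0.372 = 0.798; P(Yield=med, Soil ∈ {clay, silt}) = 0.101 + 0.102 = 0.203.
P(Yield=med | Soil ∈ {clay, silt}) = 0.203/0.798 = 0.2544.

0.2544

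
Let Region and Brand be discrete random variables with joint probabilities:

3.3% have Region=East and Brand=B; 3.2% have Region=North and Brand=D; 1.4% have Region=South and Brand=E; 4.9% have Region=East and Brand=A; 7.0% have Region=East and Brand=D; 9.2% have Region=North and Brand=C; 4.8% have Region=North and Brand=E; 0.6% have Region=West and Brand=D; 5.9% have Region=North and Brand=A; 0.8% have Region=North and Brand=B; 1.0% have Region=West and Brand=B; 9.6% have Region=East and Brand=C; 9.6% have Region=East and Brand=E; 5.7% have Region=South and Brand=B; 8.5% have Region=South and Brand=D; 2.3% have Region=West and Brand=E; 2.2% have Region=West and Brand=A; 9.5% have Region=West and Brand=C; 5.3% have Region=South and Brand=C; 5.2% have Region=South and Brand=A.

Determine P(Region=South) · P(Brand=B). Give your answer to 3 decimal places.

P(Region=South) = 0.052 + 0.057 + 0.053 + 0.085 + 0.014 = 0.261.
P(Brand=B) = 0.008 + 0.057 + 0.033 + 0.010 = 0.108.
Product: 0.261 × 0.108 = 0.028.

0.028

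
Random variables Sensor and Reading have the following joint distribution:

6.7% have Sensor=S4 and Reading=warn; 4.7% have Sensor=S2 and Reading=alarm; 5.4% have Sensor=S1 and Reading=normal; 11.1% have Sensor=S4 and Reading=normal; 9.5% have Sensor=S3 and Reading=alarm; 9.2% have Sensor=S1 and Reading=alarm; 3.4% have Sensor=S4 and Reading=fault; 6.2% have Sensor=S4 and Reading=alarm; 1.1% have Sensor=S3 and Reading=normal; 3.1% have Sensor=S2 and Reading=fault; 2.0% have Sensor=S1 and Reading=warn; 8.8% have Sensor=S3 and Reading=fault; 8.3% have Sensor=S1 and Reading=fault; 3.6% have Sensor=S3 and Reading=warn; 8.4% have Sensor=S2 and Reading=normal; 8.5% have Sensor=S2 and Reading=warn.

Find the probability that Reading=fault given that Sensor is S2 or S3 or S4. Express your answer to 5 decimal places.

0.20373

P(Sensor=S2) = 0.084 + 0.085 + 0.047 + 0.031 = 0.247.
P(Sensor=S3) = 0.011 + 0.036 + 0.095 + 0.088 = 0.230.
P(Sensor=S4) = 0.111 + 0.067 + 0.062 + 0.034 = 0.274.
P(Sensor ∈ {S2, S3, S4}) = 0.247 + 0.230 + 0.274 = 0.751; P(Reading=fault, Sensor ∈ {S2, S3, S4}) = 0.031 + 0.088 + 0.034 = 0.153.
P(Reading=fault | Sensor ∈ {S2, S3, S4}) = 0.153/0.751 = 0.20373.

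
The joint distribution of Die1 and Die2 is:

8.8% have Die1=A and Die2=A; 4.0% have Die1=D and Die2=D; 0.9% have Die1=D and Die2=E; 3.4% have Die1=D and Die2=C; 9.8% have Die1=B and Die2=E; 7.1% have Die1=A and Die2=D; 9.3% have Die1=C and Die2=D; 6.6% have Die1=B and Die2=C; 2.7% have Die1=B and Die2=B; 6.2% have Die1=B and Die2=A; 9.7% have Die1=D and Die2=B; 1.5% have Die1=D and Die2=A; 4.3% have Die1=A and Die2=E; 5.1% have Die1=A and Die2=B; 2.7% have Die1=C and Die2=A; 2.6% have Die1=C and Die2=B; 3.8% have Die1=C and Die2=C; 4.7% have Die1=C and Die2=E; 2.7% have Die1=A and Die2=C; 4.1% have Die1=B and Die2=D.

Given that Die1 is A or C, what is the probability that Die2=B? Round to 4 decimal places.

0.1507

P(Die1=A) = 0.088 + 0.051 + 0.027 + 0.071 + 0.043 = 0.280.
P(Die1=C) = 0.027 + 0.026 + 0.038 + 0.093 + 0.047 = 0.231.
P(Die1 ∈ {A, C}) = 0.280 + 0.231 = 0.511; P(Die2=B, Die1 ∈ {A, C}) = 0.051 + 0.026 = 0.077.
P(Die2=B | Die1 ∈ {A, C}) = 0.077/0.511 = 0.1507.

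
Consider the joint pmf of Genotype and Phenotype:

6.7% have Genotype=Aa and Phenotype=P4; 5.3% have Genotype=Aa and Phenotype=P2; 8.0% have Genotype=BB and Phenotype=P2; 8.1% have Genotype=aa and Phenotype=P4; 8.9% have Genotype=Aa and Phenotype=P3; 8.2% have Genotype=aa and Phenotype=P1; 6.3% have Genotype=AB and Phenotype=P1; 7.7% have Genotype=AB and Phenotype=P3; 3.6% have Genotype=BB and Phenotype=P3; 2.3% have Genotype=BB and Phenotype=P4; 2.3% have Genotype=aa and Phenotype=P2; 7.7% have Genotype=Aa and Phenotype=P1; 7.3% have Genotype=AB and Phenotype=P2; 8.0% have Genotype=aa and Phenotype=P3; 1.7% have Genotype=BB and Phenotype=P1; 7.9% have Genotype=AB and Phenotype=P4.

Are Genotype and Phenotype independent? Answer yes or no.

P(Genotype=BB) = 0.156 and P(Phenotype=P2) = 0.229, so their product is 0.03572, but P(Genotype=BB, Phenotype=P2) = 0.080. Since these differ, Genotype and Phenotype are not independent.

no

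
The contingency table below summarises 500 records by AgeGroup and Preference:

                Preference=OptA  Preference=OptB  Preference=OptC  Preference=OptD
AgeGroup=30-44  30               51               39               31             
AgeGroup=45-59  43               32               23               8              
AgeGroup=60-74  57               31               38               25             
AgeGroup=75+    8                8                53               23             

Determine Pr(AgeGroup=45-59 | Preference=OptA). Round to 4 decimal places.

Total with Preference=OptA: 30 + 43 + 57 + 8 = 138.
P(AgeGroup=45-59 | Preference=OptA) = 43/138 = 0.3116.

0.3116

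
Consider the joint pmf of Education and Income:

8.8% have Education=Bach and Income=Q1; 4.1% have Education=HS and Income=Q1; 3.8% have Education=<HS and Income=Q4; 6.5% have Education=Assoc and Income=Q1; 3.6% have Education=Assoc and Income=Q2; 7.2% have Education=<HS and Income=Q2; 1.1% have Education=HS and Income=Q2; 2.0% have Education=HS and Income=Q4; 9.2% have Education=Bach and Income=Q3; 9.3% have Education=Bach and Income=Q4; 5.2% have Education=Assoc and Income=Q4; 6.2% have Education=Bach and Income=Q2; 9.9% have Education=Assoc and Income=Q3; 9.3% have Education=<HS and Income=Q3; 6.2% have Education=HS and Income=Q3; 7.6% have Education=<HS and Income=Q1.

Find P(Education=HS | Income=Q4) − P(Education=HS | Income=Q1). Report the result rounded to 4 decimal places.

-0.0533

P(Income=Q4) = 0.038 + 0.020 + 0.052 + 0.093 = 0.203; P(Education=HS | Income=Q4) = 0.020/0.203 = 0.09852.
P(Income=Q1) = 0.076 + 0.041 + 0.065 + 0.088 = 0.270; P(Education=HS | Income=Q1) = 0.041/0.270 = 0.15185.
Difference = -0.0533.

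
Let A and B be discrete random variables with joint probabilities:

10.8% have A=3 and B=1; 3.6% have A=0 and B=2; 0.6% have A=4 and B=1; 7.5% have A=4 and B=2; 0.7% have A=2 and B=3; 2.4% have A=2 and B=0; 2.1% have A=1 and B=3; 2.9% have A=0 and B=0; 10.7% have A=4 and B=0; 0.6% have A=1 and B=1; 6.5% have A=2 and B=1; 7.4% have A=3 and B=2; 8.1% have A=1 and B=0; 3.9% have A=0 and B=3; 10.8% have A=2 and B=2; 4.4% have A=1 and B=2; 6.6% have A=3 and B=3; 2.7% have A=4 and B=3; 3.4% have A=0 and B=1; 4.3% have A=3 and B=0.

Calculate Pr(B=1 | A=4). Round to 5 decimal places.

P(A=4) = 0.107 + 0.006 + 0.075 + 0.027 = 0.215.
P(B=1 | A=4) = 0.006/0.215 = 0.02791.

0.02791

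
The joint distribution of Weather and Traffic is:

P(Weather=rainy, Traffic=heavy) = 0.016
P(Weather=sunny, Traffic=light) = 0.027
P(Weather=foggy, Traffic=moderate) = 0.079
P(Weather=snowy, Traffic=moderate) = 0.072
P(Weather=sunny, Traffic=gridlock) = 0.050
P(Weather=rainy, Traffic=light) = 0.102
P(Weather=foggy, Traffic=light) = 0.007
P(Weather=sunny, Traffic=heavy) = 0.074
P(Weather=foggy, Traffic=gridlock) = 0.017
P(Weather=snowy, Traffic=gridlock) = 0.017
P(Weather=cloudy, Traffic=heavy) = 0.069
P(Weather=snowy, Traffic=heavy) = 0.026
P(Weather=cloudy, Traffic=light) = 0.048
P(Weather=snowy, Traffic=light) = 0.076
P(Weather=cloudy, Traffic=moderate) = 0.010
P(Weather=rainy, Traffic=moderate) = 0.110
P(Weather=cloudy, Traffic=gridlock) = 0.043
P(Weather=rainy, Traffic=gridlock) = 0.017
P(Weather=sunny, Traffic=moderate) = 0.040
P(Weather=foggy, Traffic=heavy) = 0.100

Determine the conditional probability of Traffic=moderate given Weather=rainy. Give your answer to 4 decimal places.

0.4490

P(Weather=rainy) = 0.102 + 0.110 + 0.016 + 0.017 = 0.245.
P(Traffic=moderate | Weather=rainy) = 0.110/0.245 = 0.4490.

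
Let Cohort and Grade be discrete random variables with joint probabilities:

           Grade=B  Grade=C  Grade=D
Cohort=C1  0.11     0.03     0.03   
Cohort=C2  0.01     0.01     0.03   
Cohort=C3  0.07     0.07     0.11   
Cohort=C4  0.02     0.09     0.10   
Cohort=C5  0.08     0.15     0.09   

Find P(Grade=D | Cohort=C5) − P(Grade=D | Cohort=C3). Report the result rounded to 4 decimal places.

-0.1588

P(Cohort=C5) = 0.08 + 0.15 + 0.09 = 0.32; P(Grade=D | Cohort=C5) = 0.09/0.32 = 0.28125.
P(Cohort=C3) = 0.07 + 0.07 + 0.11 = 0.25; P(Grade=D | Cohort=C3) = 0.11/0.25 = 0.44000.
Difference = -0.1588.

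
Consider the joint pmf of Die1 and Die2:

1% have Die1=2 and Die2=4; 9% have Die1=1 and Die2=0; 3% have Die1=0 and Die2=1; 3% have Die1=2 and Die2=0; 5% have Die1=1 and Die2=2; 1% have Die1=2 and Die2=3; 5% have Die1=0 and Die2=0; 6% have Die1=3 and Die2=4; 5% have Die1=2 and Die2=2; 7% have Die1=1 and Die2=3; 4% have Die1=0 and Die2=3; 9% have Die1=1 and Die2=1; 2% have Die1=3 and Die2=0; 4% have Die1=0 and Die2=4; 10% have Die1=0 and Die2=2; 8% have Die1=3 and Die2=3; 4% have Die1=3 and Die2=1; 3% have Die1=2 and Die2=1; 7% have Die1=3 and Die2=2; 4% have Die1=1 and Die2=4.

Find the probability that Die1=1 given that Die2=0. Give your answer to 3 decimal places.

P(Die2=0) = 0.05 + 0.09 + 0.03 + 0.02 = 0.19.
P(Die1=1 | Die2=0) = 0.09/0.19 = 0.474.

0.474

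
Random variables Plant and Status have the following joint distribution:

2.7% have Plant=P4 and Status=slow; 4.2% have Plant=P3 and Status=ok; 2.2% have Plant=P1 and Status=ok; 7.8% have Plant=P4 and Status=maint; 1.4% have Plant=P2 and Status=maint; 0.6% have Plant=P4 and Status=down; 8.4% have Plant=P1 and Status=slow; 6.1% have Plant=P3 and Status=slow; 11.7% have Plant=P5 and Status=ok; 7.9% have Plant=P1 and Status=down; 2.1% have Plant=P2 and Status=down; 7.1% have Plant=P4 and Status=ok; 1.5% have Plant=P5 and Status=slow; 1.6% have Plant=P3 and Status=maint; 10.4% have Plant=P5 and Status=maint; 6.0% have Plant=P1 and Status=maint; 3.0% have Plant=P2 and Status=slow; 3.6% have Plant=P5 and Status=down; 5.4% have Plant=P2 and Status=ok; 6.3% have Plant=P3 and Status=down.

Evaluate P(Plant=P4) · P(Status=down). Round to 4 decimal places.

P(Plant=P4) = 0.071 + 0.027 + 0.006 + 0.078 = 0.182.
P(Status=down) = 0.079 + 0.021 + 0.063 + 0.006 + 0.036 = 0.205.
Product: 0.182 × 0.205 = 0.0373.

0.0373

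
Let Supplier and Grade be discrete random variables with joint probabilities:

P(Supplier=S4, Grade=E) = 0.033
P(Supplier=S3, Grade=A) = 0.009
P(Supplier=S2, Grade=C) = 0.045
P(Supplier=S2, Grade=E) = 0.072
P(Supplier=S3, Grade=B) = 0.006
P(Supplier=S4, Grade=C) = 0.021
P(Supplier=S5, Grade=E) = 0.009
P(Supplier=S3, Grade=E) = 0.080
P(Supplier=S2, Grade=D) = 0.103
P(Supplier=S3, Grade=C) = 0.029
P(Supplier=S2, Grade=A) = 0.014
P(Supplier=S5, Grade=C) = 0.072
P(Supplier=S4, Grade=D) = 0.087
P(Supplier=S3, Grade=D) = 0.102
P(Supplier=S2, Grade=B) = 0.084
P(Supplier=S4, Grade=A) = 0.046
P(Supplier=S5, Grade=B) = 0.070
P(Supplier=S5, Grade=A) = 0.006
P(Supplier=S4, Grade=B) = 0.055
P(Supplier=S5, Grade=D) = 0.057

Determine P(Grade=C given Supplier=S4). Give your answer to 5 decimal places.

P(Supplier=S4) = 0.046 + 0.055 + 0.021 + 0.087 + 0.033 = 0.242.
P(Grade=C | Supplier=S4) = 0.021/0.242 = 0.08678.

0.08678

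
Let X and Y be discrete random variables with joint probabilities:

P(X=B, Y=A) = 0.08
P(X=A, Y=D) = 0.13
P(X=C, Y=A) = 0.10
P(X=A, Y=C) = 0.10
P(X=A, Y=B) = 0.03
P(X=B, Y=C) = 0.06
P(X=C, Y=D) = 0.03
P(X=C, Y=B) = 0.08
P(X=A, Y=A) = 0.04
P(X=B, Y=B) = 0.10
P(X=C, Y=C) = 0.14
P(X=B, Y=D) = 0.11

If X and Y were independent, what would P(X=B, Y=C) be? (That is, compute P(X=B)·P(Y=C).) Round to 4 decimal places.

0.1050

P(X=B) = 0.08 + 0.10 + 0.06 + 0.11 = 0.35.
P(Y=C) = 0.10 + 0.06 + 0.14 = 0.30.
Product: 0.35 × 0.30 = 0.1050.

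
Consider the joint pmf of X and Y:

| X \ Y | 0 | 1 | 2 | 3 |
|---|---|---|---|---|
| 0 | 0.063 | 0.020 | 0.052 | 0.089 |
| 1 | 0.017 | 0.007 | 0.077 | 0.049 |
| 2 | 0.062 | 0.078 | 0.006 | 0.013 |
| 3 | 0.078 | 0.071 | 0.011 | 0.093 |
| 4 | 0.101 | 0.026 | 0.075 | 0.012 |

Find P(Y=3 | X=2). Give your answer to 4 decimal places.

P(X=2) = 0.062 + 0.078 + 0.006 + 0.013 = 0.159.
P(Y=3 | X=2) = 0.013/0.159 = 0.0818.

0.0818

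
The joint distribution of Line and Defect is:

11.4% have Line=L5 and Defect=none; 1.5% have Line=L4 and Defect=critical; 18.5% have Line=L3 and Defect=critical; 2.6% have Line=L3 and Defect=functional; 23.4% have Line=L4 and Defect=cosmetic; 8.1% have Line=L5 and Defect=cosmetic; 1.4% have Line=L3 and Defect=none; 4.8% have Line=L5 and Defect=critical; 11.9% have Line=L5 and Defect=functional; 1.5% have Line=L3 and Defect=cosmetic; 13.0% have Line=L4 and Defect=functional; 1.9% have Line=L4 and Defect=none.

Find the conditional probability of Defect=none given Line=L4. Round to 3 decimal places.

P(Line=L4) = 0.019 + 0.234 + 0.130 + 0.015 = 0.398.
P(Defect=none | Line=L4) = 0.019/0.398 = 0.048.

0.048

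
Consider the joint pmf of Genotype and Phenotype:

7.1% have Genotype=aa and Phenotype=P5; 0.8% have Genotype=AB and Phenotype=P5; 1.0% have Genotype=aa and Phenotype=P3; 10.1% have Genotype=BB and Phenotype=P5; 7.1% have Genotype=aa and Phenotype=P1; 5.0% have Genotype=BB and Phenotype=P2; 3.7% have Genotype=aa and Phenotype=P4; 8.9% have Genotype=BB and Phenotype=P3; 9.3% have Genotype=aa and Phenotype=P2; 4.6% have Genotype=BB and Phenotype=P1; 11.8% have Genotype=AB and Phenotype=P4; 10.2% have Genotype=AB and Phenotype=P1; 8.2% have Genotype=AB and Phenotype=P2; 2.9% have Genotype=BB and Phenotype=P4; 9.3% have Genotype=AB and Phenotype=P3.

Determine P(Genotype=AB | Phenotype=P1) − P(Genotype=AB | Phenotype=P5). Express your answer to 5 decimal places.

0.42131

P(Phenotype=P1) = 0.071 + 0.102 + 0.046 = 0.219; P(Genotype=AB | Phenotype=P1) = 0.102/0.219 = 0.465753.
P(Phenotype=P5) = 0.071 + 0.008 + 0.101 = 0.180; P(Genotype=AB | Phenotype=P5) = 0.008/0.180 = 0.044444.
Difference = 0.42131.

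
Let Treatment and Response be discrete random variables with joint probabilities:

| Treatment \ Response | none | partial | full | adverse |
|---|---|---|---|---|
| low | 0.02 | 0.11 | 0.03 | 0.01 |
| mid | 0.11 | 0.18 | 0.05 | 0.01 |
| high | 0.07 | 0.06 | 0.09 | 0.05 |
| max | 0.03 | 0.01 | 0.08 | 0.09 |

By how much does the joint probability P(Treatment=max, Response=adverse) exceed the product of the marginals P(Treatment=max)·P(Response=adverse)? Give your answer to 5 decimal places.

0.05640

P(Treatment=max) = 0.03 + 0.01 + 0.08 + 0.09 = 0.21.
P(Response=adverse) = 0.01 + 0.01 + 0.05 + 0.09 = 0.16.
P(Treatment=max, Response=adverse) − P(Treatment=max)P(Response=adverse) = 0.09 − 0.21×0.16 = 0.05640.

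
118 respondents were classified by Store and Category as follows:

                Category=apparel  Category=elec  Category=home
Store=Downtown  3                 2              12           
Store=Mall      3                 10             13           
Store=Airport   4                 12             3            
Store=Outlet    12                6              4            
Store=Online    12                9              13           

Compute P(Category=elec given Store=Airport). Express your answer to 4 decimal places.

0.6316

Total with Store=Airport: 4 + 12 + 3 = 19.
P(Category=elec | Store=Airport) = 12/19 = 0.6316.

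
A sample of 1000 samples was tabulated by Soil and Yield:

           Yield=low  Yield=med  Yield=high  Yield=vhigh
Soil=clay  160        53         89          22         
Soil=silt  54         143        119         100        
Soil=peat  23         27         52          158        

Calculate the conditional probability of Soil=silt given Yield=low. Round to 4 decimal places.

Total with Yield=low: 160 + 54 + 23 = 237.
P(Soil=silt | Yield=low) = 54/237 = 0.2278.

0.2278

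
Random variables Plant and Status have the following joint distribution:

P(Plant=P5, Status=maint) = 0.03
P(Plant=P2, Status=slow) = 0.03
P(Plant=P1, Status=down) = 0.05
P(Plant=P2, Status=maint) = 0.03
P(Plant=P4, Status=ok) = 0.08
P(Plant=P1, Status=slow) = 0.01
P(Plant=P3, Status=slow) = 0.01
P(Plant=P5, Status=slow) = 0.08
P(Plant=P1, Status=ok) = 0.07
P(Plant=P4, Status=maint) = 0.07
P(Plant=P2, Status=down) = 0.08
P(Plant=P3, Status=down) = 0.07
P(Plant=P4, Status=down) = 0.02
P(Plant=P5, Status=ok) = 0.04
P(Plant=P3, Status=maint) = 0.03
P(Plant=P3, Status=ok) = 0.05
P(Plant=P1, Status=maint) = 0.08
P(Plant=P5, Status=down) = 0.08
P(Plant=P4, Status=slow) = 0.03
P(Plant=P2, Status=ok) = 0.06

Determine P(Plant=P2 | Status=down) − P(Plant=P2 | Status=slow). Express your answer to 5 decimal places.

P(Status=down) = 0.05 + 0.08 + 0.07 + 0.02 + 0.08 = 0.30; P(Plant=P2 | Status=down) = 0.08/0.30 = 0.266667.
P(Status=slow) = 0.01 + 0.03 + 0.01 + 0.03 + 0.08 = 0.16; P(Plant=P2 | Status=slow) = 0.03/0.16 = 0.187500.
Difference = 0.07917.

0.07917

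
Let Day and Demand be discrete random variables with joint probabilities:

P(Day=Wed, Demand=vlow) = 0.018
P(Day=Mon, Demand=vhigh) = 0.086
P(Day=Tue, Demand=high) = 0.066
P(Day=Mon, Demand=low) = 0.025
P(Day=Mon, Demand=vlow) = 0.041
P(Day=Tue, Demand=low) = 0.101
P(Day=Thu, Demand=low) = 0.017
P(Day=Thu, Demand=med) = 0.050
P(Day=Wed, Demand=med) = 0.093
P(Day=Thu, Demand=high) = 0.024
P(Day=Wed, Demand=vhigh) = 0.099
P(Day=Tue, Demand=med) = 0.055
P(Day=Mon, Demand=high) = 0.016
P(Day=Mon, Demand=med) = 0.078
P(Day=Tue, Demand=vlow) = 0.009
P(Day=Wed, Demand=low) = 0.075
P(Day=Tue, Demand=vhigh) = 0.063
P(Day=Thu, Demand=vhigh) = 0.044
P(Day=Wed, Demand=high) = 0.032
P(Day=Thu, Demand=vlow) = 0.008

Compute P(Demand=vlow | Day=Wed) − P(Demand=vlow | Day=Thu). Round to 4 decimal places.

0.0008

P(Day=Wed) = 0.018 + 0.075 + 0.093 + 0.032 + 0.099 = 0.317; P(Demand=vlow | Day=Wed) = 0.018/0.317 = 0.05678.
P(Day=Thu) = 0.008 + 0.017 + 0.050 + 0.024 + 0.044 = 0.143; P(Demand=vlow | Day=Thu) = 0.008/0.143 = 0.05594.
Difference = 0.0008.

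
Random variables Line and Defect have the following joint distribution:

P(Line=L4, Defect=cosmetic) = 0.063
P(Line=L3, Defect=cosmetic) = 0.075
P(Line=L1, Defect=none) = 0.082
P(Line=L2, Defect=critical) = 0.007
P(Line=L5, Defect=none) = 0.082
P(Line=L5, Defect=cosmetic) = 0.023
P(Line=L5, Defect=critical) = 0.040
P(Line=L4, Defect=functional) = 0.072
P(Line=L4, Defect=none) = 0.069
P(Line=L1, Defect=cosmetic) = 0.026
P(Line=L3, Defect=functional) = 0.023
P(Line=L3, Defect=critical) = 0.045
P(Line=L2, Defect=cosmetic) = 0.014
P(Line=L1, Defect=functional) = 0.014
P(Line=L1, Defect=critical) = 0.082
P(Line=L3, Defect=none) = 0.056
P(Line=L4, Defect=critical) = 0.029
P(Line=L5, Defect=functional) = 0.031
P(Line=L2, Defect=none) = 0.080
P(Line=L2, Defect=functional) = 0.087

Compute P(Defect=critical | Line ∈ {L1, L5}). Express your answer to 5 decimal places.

0.32105

P(Line=L1) = 0.082 + 0.026 + 0.014 + 0.082 = 0.204.
P(Line=L5) = 0.082 + 0.023 + 0.031 + 0.040 = 0.176.
P(Line ∈ {L1, L5}) = 0.204 + 0.176 = 0.380; P(Defect=critical, Line ∈ {L1, L5}) = 0.082 + 0.040 = 0.122.
P(Defect=critical | Line ∈ {L1, L5}) = 0.122/0.380 = 0.32105.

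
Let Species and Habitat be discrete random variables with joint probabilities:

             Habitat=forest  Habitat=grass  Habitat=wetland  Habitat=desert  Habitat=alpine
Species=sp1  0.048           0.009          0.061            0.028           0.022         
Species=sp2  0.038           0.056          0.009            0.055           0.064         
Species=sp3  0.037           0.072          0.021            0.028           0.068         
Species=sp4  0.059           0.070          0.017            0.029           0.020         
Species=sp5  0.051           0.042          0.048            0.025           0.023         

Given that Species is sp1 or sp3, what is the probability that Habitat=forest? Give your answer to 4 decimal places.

P(Species=sp1) = 0.048 + 0.009 + 0.061 + 0.028 + 0.022 = 0.168.
P(Species=sp3) = 0.037 + 0.072 + 0.021 + 0.028 + 0.068 = 0.226.
P(Species ∈ {sp1, sp3}) = 0.168 + 0.226 = 0.394; P(Habitat=forest, Species ∈ {sp1, sp3}) = 0.048 + 0.037 = 0.085.
P(Habitat=forest | Species ∈ {sp1, sp3}) = 0.085/0.394 = 0.2157.

0.2157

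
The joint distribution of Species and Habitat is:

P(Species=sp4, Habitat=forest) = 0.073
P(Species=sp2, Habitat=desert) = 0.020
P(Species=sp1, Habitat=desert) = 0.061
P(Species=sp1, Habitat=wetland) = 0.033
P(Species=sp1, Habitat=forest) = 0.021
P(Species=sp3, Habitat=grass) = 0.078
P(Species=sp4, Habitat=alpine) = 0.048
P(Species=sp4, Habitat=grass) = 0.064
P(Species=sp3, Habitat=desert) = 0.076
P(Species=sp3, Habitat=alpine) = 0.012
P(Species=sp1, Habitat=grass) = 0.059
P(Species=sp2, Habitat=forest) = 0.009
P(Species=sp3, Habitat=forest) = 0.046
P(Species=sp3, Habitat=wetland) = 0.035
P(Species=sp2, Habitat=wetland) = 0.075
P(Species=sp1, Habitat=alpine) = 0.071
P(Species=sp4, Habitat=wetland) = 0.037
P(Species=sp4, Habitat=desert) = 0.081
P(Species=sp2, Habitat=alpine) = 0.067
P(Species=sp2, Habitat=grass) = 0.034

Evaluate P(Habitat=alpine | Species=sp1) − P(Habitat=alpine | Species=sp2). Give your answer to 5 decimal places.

-0.03703

P(Species=sp1) = 0.021 + 0.059 + 0.033 + 0.061 + 0.071 = 0.245; P(Habitat=alpine | Species=sp1) = 0.071/0.245 = 0.289796.
P(Species=sp2) = 0.009 + 0.034 + 0.075 + 0.020 + 0.067 = 0.205; P(Habitat=alpine | Species=sp2) = 0.067/0.205 = 0.326829.
Difference = -0.03703.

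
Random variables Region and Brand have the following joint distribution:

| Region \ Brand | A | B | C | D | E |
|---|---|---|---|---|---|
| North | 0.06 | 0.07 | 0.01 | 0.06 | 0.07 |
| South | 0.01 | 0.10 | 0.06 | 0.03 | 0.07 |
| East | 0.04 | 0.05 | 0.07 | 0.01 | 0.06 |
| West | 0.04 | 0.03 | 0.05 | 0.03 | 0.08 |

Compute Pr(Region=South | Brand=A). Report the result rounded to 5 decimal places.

0.06667

P(Brand=A) = 0.06 + 0.01 + 0.04 + 0.04 = 0.15.
P(Region=South | Brand=A) = 0.01/0.15 = 0.06667.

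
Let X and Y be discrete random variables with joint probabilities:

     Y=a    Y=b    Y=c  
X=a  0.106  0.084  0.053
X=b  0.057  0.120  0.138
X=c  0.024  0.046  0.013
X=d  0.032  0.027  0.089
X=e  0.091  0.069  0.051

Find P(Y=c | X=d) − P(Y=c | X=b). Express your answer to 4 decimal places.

P(X=d) = 0.032 + 0.027 + 0.089 = 0.148; P(Y=c | X=d) = 0.089/0.148 = 0.60135.
P(X=b) = 0.057 + 0.120 + 0.138 = 0.315; P(Y=c | X=b) = 0.138/0.315 = 0.43810.
Difference = 0.1633.

0.1633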